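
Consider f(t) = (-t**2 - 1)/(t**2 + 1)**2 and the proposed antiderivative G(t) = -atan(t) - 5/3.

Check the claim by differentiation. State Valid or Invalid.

Valid. The derivative of G reproduces f.

d/dt[G] = -1/(t**2 + 1)
This equals f(t) exactly, so the claim holds.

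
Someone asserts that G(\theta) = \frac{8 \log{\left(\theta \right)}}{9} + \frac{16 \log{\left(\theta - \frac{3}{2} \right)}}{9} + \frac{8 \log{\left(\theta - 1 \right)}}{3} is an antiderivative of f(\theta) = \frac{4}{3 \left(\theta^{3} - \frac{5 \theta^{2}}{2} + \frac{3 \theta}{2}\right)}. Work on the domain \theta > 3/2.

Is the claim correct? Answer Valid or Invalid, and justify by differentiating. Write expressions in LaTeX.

d/d\theta[G] = \frac{32 \theta^{2} - 48 \theta + 8}{6 \theta^{3} - 15 \theta^{2} + 9 \theta}
d/d\theta[G] - f(\theta) = \frac{16}{3 \theta - 3} != 0.

Invalid: d/d\theta[G] - f = \frac{16}{3 \theta - 3}, which is not 0.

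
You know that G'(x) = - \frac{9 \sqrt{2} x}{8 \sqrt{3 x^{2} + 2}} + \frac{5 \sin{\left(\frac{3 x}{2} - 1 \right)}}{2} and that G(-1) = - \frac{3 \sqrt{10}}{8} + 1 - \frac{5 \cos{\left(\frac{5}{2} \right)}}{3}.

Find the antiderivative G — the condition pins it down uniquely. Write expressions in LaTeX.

The integrand splits into summands that can be handled one at a time.
A general antiderivative is - \frac{3 \sqrt{\frac{3 x^{2}}{2} + 1}}{4} - \frac{5 \cos{\left(\frac{3 x}{2} - 1 \right)}}{3} + C.
The condition gives C = - \frac{3 \sqrt{10}}{8} + 1 - \frac{5 \cos{\left(\frac{5}{2} \right)}}{3} - (- \frac{3 \sqrt{10}}{8} - \frac{5 \cos{\left(\frac{5}{2} \right)}}{3}) = 1.
So G(x) = \frac{\sqrt{2} \left(- 9 \sqrt{3 x^{2} + 2} - 20 \sqrt{2} \cos{\left(\frac{3 x}{2} - 1 \right)} + 12 \sqrt{2}\right)}{24}.
Check: d/dx[\frac{\sqrt{2} \left(- 9 \sqrt{3 x^{2} + 2} - 20 \sqrt{2} \cos{\left(\frac{3 x}{2} - 1 \right)} + 12 \sqrt{2}\right)}{24}] = \frac{- 9 \sqrt{2} x + 20 \sqrt{3 x^{2} + 2} \sin{\left(\frac{3 x}{2} - 1 \right)}}{8 \sqrt{3 x^{2} + 2}}, which equals G'(x).

G(x) = \frac{\sqrt{2} \left(- 9 \sqrt{3 x^{2} + 2} - 20 \sqrt{2} \cos{\left(\frac{3 x}{2} - 1 \right)} + 12 \sqrt{2}\right)}{24}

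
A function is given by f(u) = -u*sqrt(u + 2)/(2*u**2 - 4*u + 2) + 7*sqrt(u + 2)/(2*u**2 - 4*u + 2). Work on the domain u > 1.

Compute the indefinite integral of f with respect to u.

f has the shape v'r + vr' for v = -1/(u - 1) and r = (u + 2)**(3/2) — it is the derivative of the product v*r.
Check: d/du[-(u + 2)**(3/2)/(u - 1)] = (-u*sqrt(u + 2) + 7*sqrt(u + 2))/(2*u**2 - 4*u + 2), which equals f(u).

F(u) = -(u + 2)**(3/2)/(u - 1) + C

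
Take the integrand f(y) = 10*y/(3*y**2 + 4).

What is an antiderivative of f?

The substitution u = y**2 + 4/3 works: f is exactly (dF/du)*(du/dy) for that inner function.
Check: d/dy[5*log(y**2 + 4/3)/3] = 10*y/(3*y**2 + 4) = f(y).

An antiderivative is F(y) = 5*log(y**2 + 4/3)/3.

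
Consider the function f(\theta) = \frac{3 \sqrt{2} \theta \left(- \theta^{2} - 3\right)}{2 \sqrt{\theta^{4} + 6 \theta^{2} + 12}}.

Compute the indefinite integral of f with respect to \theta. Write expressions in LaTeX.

f matches the chain-rule pattern g'(h)*h' with inner function h(\theta) = \frac{\theta^{4}}{2} + 3 \theta^{2} + 6; substituting u = h(\theta) collapses the integral.
Check: d/d\theta[- \frac{3 \sqrt{2} \sqrt{\theta^{4} + 6 \theta^{2} + 12}}{4}] = \frac{- 3 \sqrt{2} \theta^{3} - 9 \sqrt{2} \theta}{2 \sqrt{\theta^{4} + 6 \theta^{2} + 12}}, which equals f(\theta).

F(\theta) = - \frac{3 \sqrt{2} \sqrt{\theta^{4} + 6 \theta^{2} + 12}}{4} + C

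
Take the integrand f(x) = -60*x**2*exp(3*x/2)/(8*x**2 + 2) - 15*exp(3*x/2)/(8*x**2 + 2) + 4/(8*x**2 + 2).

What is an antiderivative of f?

An antiderivative is F(x) = -5*exp(3*x/2) + atan(2*x).

Integrate term by term and add the pieces.
Check: d/dx[-5*exp(3*x/2) + atan(2*x)] = (-60*x**2*exp(3*x/2) - 15*exp(3*x/2) + 4)/(8*x**2 + 2), which equals f(x).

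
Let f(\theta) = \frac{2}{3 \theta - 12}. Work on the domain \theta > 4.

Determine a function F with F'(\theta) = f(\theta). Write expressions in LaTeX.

An antiderivative is F(\theta) = \frac{2 \log{\left(\frac{3 \theta}{2} - 6 \right)}}{3}.

A candidate is checked by its d/d\theta: the result must match f(\theta).
Check: d/d\theta[\frac{2 \log{\left(\frac{3 \theta}{2} - 6 \right)}}{3}] = \frac{2}{3 \theta - 12} = f(\theta).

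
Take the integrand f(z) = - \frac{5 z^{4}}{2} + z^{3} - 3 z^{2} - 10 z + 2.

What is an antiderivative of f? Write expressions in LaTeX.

An antiderivative is F(z) = - \frac{z^{5}}{2} + \frac{z^{4}}{4} - z^{3} - 5 z^{2} + 2 z.

Integrate term by term and add the pieces.
Check: d/dz[- \frac{z^{5}}{2} + \frac{z^{4}}{4} - z^{3} - 5 z^{2} + 2 z] = - \frac{5 z^{4}}{2} + z^{3} - 3 z^{2} - 10 z + 2 = f(z).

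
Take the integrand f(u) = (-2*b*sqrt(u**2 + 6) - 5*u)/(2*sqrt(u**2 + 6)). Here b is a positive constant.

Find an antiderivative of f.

An antiderivative is F(u) = -b*u - 5*sqrt(u**2 + 6)/2.

Since d/du undoes antidifferentiation here, F'(u) = f(u) is required of F(u).
Check: d/du[-b*u - 5*sqrt(u**2 + 6)/2] = (-2*b*sqrt(u**2 + 6) - 5*u)/(2*sqrt(u**2 + 6)) = f(u).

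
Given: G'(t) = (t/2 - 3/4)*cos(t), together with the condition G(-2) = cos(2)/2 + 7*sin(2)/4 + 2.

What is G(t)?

Whatever form G(t) takes, its d/dt must return the stated G'(t).
A general antiderivative is t*sin(t)/2 - 3*sin(t)/4 + cos(t)/2 + C.
The condition gives C = cos(2)/2 + 7*sin(2)/4 + 2 - (cos(2)/2 + 7*sin(2)/4) = 2.
So G(t) = (2*t*sin(t) - 3*sin(t) + 2*cos(t) + 8)/4.
Check: d/dt[(2*t*sin(t) - 3*sin(t) + 2*cos(t) + 8)/4] = t*cos(t)/2 - 3*cos(t)/4, which equals G'(t).

G(t) = (2*t*sin(t) - 3*sin(t) + 2*cos(t) + 8)/4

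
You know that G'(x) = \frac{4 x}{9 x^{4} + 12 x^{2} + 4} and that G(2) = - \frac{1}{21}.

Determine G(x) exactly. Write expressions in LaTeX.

G(x) = - \frac{1}{3 \left(\frac{3 x^{2}}{2} + 1\right)}

The substitution u = \frac{3 x^{2}}{2} + 1 works: G'(x) is exactly (dG/du)*(du/dx) for that inner function.
A general antiderivative is - \frac{1}{3 \left(\frac{3 x^{2}}{2} + 1\right)} + C.
The condition gives C = - \frac{1}{21} - (- \frac{1}{21}) = 0.
So G(x) = - \frac{1}{3 \left(\frac{3 x^{2}}{2} + 1\right)}.
Check: d/dx[- \frac{1}{3 \left(\frac{3 x^{2}}{2} + 1\right)}] = \frac{4 x}{9 x^{4} + 12 x^{2} + 4} = G'(x).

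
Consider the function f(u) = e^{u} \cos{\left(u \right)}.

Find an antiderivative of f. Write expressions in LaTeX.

An antiderivative is F(u) = \frac{e^{u} \sin{\left(u \right)}}{2} + \frac{e^{u} \cos{\left(u \right)}}{2}.

Since d/du undoes antidifferentiation here, F'(u) = f(u) is required of F(u).
Check: d/du[\frac{e^{u} \sin{\left(u \right)}}{2} + \frac{e^{u} \cos{\left(u \right)}}{2}] = e^{u} \cos{\left(u \right)} = f(u).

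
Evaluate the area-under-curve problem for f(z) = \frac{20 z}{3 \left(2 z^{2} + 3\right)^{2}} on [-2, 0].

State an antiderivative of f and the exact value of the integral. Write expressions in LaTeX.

f matches the chain-rule pattern g'(h)*h' with inner function h(z) = 2 z^{2} + 3; substituting u = h(z) collapses the integral.
F(z) = - \frac{5}{3 \left(2 z^{2} + 3\right)} is an antiderivative of f.
Check: d/dz[- \frac{5}{3 \left(2 z^{2} + 3\right)}] = \frac{20 z}{12 z^{4} + 36 z^{2} + 27}, which equals f(z).
F(0) = - \frac{5}{9}; F(-2) = - \frac{5}{33}.
Integral = F(0) - F(-2) = - \frac{40}{99}.

Antiderivative: F(z) = - \frac{5}{3 \left(2 z^{2} + 3\right)}; value = - \frac{40}{99}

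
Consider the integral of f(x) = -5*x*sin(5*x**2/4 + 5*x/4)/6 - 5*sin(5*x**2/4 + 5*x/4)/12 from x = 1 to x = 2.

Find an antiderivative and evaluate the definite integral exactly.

Antiderivative: F(x) = cos(5*x**2/4 + 5*x/4)/3; value = cos(15/2)/3 - cos(5/2)/3

The substitution u = 5*x**2/4 + 5*x/4 works: f is exactly (dF/du)*(du/dx) for that inner function.
F(x) = cos(5*x**2/4 + 5*x/4)/3 is an antiderivative of f.
Check: d/dx[cos(5*x**2/4 + 5*x/4)/3] = -5*x*sin(5*x**2/4 + 5*x/4)/6 - 5*sin(5*x**2/4 + 5*x/4)/12 = f(x).
F(2) = cos(15/2)/3; F(1) = cos(5/2)/3.
Integral = F(2) - F(1) = cos(15/2)/3 - cos(5/2)/3.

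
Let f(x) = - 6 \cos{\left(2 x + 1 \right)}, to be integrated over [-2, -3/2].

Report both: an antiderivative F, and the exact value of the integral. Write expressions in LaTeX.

For F(x) to be correct the identity F'(x) - f(x) = 0 must hold.
F(x) = - 3 \sin{\left(2 x + 1 \right)} is an antiderivative of f.
Check: d/dx[- 3 \sin{\left(2 x + 1 \right)}] = - 6 \cos{\left(2 x + 1 \right)} = f(x).
F(-3/2) = 3 \sin{\left(2 \right)}; F(-2) = 3 \sin{\left(3 \right)}.
Integral = F(-3/2) - F(-2) = - 3 \sin{\left(3 \right)} + 3 \sin{\left(2 \right)}.

Antiderivative: F(x) = - 3 \sin{\left(2 x + 1 \right)}; value = - 3 \sin{\left(3 \right)} + 3 \sin{\left(2 \right)}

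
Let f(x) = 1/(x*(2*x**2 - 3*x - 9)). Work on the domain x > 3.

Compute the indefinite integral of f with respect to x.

F(x) = -log(x)/9 + log(x - 3)/27 + 2*log(x + 3/2)/27 + C

The denominator factors as x*(x - 3)*(2*x + 3); partial fractions split f into directly integrable pieces: 4/(27*(2*x + 3)) + 1/(27*(x - 3)) - 1/(9*x).
Check: d/dx[-log(x)/9 + log(x - 3)/27 + 2*log(x + 3/2)/27] = 1/(2*x**3 - 3*x**2 - 9*x), which equals f(x).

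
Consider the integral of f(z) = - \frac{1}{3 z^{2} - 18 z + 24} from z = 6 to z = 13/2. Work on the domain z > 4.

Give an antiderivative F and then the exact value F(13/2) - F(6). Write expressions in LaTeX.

Antiderivative: F(z) = - \frac{\log{\left(z - 4 \right)}}{6} + \frac{\log{\left(z - 2 \right)}}{6}; value = - \frac{\log{\left(4 \right)}}{6} - \frac{\log{\left(\frac{5}{2} \right)}}{6} + \frac{\log{\left(2 \right)}}{6} + \frac{\log{\left(\frac{9}{2} \right)}}{6}

The denominator factors as 3 \left(z - 4\right) \left(z - 2\right); partial fractions split f into directly integrable pieces: \frac{1}{6 \left(z - 2\right)} - \frac{1}{6 \left(z - 4\right)}.
F(z) = - \frac{\log{\left(z - 4 \right)}}{6} + \frac{\log{\left(z - 2 \right)}}{6} is an antiderivative of f.
Check: d/dz[- \frac{\log{\left(z - 4 \right)}}{6} + \frac{\log{\left(z - 2 \right)}}{6}] = - \frac{1}{3 z^{2} - 18 z + 24} = f(z).
F(13/2) = - \frac{\log{\left(\frac{5}{2} \right)}}{6} + \frac{\log{\left(\frac{9}{2} \right)}}{6}; F(6) = - \frac{\log{\left(2 \right)}}{6} + \frac{\log{\left(4 \right)}}{6}.
Integral = F(13/2) - F(6) = - \frac{\log{\left(4 \right)}}{6} - \frac{\log{\left(\frac{5}{2} \right)}}{6} + \frac{\log{\left(2 \right)}}{6} + \frac{\log{\left(\frac{9}{2} \right)}}{6}.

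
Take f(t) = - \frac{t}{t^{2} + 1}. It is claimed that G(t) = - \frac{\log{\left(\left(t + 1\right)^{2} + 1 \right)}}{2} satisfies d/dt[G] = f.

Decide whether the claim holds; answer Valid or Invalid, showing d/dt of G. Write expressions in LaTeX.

Invalid: d/dt[G] - f = \frac{t^{2} + t - 1}{t^{4} + 2 t^{3} + 3 t^{2} + 2 t + 2}, which is not 0.

d/dt[G] = \frac{- t - 1}{t^{2} + 2 t + 2}
d/dt[G] - f(t) = \frac{t^{2} + t - 1}{t^{4} + 2 t^{3} + 3 t^{2} + 2 t + 2} != 0.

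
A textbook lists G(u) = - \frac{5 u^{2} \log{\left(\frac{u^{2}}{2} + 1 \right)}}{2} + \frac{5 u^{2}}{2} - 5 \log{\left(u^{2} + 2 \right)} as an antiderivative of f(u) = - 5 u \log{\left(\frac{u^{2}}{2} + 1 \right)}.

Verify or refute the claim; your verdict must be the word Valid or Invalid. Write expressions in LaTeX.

Valid - differentiating G returns exactly f.

d/du[G] = - 5 u \log{\left(\frac{u^{2}}{2} + 1 \right)}
This equals f(u) exactly, so the claim holds.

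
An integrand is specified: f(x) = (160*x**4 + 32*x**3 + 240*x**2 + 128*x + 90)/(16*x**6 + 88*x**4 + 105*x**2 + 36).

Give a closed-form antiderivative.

An antiderivative is F(x) = 5*atan(x/2) - 2/(2*x**2 + 3/2).

Check any antiderivative F(x) by computing F'(x) and comparing it with f(x).
Check: d/dx[5*atan(x/2) - 2/(2*x**2 + 3/2)] = (160*x**4 + 32*x**3 + 240*x**2 + 128*x + 90)/(16*x**6 + 88*x**4 + 105*x**2 + 36) = f(x).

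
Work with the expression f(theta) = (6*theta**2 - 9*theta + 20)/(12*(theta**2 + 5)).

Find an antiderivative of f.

For F(theta) to be correct the identity F'(theta) - f(theta) = 0 must hold.
Check: d/dtheta[(12*theta - 9*log(theta**2 + 5) - 4*sqrt(5)*atan(sqrt(5)*theta/5))/24] = (6*theta**2 - 9*theta + 20)/(12*theta**2 + 60), which equals f(theta).

An antiderivative is F(theta) = (12*theta - 9*log(theta**2 + 5) - 4*sqrt(5)*atan(sqrt(5)*theta/5))/24.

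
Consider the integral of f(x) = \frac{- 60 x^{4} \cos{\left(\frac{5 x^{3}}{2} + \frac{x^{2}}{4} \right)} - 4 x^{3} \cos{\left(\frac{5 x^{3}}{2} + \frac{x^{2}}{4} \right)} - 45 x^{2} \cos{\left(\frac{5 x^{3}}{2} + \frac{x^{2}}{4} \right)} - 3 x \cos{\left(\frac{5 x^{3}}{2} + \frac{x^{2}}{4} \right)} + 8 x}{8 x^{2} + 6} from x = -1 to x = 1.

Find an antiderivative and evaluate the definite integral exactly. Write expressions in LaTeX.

Antiderivative: F(x) = \frac{\log{\left(2 x^{2} + \frac{3}{2} \right)} - 2 \sin{\left(\frac{5 x^{3}}{2} + \frac{x^{2}}{4} \right)}}{2}; value = - \sin{\left(\frac{9}{4} \right)} - \sin{\left(\frac{11}{4} \right)}

Differentiate the proposed F(x) back; it has to land on f(x) exactly.
F(x) = \frac{\log{\left(2 x^{2} + \frac{3}{2} \right)} - 2 \sin{\left(\frac{5 x^{3}}{2} + \frac{x^{2}}{4} \right)}}{2} is an antiderivative of f.
Check: d/dx[\frac{\log{\left(2 x^{2} + \frac{3}{2} \right)} - 2 \sin{\left(\frac{5 x^{3}}{2} + \frac{x^{2}}{4} \right)}}{2}] = \frac{- 60 x^{4} \cos{\left(\frac{5 x^{3}}{2} + \frac{x^{2}}{4} \right)} - 4 x^{3} \cos{\left(\frac{5 x^{3}}{2} + \frac{x^{2}}{4} \right)} - 45 x^{2} \cos{\left(\frac{5 x^{3}}{2} + \frac{x^{2}}{4} \right)} - 3 x \cos{\left(\frac{5 x^{3}}{2} + \frac{x^{2}}{4} \right)} + 8 x}{8 x^{2} + 6} = f(x).
F(1) = - \sin{\left(\frac{11}{4} \right)} + \frac{\log{\left(\frac{7}{2} \right)}}{2}; F(-1) = \frac{\log{\left(\frac{7}{2} \right)}}{2} + \sin{\left(\frac{9}{4} \right)}.
Integral = F(1) - F(-1) = - \sin{\left(\frac{9}{4} \right)} - \sin{\left(\frac{11}{4} \right)}.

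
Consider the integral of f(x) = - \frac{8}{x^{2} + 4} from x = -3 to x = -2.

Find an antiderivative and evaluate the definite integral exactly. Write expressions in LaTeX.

Antiderivative: F(x) = - 4 \operatorname{atan}{\left(\frac{x}{2} \right)}; value = \pi - 4 \operatorname{atan}{\left(\frac{3}{2} \right)}

A first test for any F(x): its x-derivative must equal f(x) identically.
F(x) = - 4 \operatorname{atan}{\left(\frac{x}{2} \right)} is an antiderivative of f.
Check: d/dx[- 4 \operatorname{atan}{\left(\frac{x}{2} \right)}] = - \frac{8}{x^{2} + 4} = f(x).
F(-2) = \pi; F(-3) = 4 \operatorname{atan}{\left(\frac{3}{2} \right)}.
Integral = F(-2) - F(-3) = \pi - 4 \operatorname{atan}{\left(\frac{3}{2} \right)}.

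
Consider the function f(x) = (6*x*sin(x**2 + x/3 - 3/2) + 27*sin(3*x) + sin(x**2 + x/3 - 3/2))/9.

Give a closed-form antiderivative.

Any candidate F(x) must reproduce f(x) exactly when differentiated.
Check: d/dx[-cos(3*x) - cos(x**2 + x/3 - 3/2)/3] = 2*x*sin(x**2 + x/3 - 3/2)/3 + 3*sin(3*x) + sin(x**2 + x/3 - 3/2)/9, which equals f(x).

An antiderivative is F(x) = -cos(3*x) - cos(x**2 + x/3 - 3/2)/3.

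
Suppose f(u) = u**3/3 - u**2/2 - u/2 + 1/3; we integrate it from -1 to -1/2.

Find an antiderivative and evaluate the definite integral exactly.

f matches the chain-rule pattern g'(h)*h' with inner function h(u) = u**2/2 - u/2 - 1; substituting w = h(u) collapses the integral.
F(u) = (u - 2)**2*(u + 1)**2/12 is an antiderivative of f.
Check: d/du[(u - 2)**2*(u + 1)**2/12] = u**3/3 - u**2/2 - u/2 + 1/3 = f(u).
F(-1/2) = 25/192; F(-1) = 0.
Integral = F(-1/2) - F(-1) = 25/192.

Antiderivative: F(u) = (u - 2)**2*(u + 1)**2/12; value = 25/192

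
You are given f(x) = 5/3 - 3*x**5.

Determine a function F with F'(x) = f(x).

Whatever form F(x) takes, F'(x) = f(x) is non-negotiable.
Check: d/dx[-x**6/2 + 5*x/3] = 5/3 - 3*x**5 = f(x).

An antiderivative is F(x) = -x**6/2 + 5*x/3.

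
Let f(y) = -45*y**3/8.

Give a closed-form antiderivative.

An antiderivative is F(y) = -45*y**4/32.

A first test for any F(y): its y-derivative must equal f(y) identically.
Check: d/dy[-45*y**4/32] = -45*y**3/8 = f(y).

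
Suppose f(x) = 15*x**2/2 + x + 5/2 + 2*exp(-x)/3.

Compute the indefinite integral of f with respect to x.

Integrate term by term and add the pieces.
Check: d/dx[(15*x**3*exp(x) + 3*x**2*exp(x) + 15*x*exp(x) - 30*exp(x) - 4)*exp(-x)/6] = (45*x**2*exp(x) + 6*x*exp(x) + 15*exp(x) + 4)*exp(-x)/6, which equals f(x).

F(x) = (15*x**3*exp(x) + 3*x**2*exp(x) + 15*x*exp(x) - 30*exp(x) - 4)*exp(-x)/6 + C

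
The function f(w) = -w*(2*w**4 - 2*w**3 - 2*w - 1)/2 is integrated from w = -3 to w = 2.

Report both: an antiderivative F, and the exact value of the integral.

Antiderivative: F(w) = -w**6/6 + w**5/5 + w**3/3 + w**2/4; value = 705/4

For F(w) to be correct the identity F'(w) - f(w) = 0 must hold.
F(w) = -w**6/6 + w**5/5 + w**3/3 + w**2/4 is an antiderivative of f.
Check: d/dw[-w**6/6 + w**5/5 + w**3/3 + w**2/4] = -w**5 + w**4 + w**2 + w/2, which equals f(w).
F(2) = -3/5; F(-3) = -3537/20.
Integral = F(2) - F(-3) = 705/4.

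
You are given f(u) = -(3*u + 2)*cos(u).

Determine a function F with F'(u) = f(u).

An antiderivative is F(u) = -3*u*sin(u) - 2*sin(u) - 3*cos(u).

Whatever form F(u) takes, F'(u) = f(u) is non-negotiable.
Check: d/du[-3*u*sin(u) - 2*sin(u) - 3*cos(u)] = -3*u*cos(u) - 2*cos(u), which equals f(u).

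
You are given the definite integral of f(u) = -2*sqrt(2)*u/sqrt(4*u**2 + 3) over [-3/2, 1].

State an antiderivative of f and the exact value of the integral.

Antiderivative: F(u) = -sqrt(2*u**2 + 3/2); value = -sqrt(14)/2 + sqrt(6)

f matches the chain-rule pattern g'(h)*h' with inner function h(u) = 2*u**2 + 3/2; substituting w = h(u) collapses the integral.
F(u) = -sqrt(2*u**2 + 3/2) is an antiderivative of f.
Check: d/du[-sqrt(2*u**2 + 3/2)] = -2*sqrt(2)*u/sqrt(4*u**2 + 3) = f(u).
F(1) = -sqrt(14)/2; F(-3/2) = -sqrt(6).
Integral = F(1) - F(-3/2) = -sqrt(14)/2 + sqrt(6).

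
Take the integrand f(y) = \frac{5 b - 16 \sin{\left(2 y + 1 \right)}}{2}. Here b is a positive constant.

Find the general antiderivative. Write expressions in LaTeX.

Check any antiderivative F(y) by computing F'(y) and comparing it with f(y).
Check: d/dy[\frac{5 b y + 8 \cos{\left(2 y + 1 \right)}}{2}] = \frac{5 b}{2} - 8 \sin{\left(2 y + 1 \right)}, which equals f(y).

F(y) = \frac{5 b y + 8 \cos{\left(2 y + 1 \right)}}{2} + C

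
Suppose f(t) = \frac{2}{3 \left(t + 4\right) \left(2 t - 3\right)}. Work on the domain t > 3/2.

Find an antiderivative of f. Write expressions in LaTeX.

An antiderivative is F(t) = \frac{2 \log{\left(t - \frac{3}{2} \right)}}{33} - \frac{2 \log{\left(t + 4 \right)}}{33}.

The denominator factors as 3 \left(t + 4\right) \left(2 t - 3\right); partial fractions split f into directly integrable pieces: \frac{4}{33 \left(2 t - 3\right)} - \frac{2}{33 \left(t + 4\right)}.
Check: d/dt[\frac{2 \log{\left(t - \frac{3}{2} \right)}}{33} - \frac{2 \log{\left(t + 4 \right)}}{33}] = \frac{2}{6 t^{2} + 15 t - 36}, which equals f(t).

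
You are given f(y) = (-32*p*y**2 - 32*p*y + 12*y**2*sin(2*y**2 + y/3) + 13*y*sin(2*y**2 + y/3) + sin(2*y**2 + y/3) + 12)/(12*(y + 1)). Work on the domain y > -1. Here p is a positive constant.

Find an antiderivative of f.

Differentiate the proposed F(y) back; it has to land on f(y) exactly.
Check: d/dy[-4*p*y**2/3 + log(y + 1) - cos(2*y**2 + y/3)/4] = (-32*p*y**2 - 32*p*y + 12*y**2*sin(2*y**2 + y/3) + 13*y*sin(2*y**2 + y/3) + sin(2*y**2 + y/3) + 12)/(12*y + 12), which equals f(y).

An antiderivative is F(y) = -4*p*y**2/3 + log(y + 1) - cos(2*y**2 + y/3)/4.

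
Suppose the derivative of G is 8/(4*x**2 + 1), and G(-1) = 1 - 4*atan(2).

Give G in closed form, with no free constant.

For G(x) to be correct, d/dx[G] must agree with the stated G'(x) identically.
A general antiderivative is 4*atan(2*x) + C.
The condition gives C = 1 - 4*atan(2) - (-4*atan(2)) = 1.
So G(x) = 4*atan(2*x) + 1.
Check: d/dx[4*atan(2*x) + 1] = 8/(4*x**2 + 1) = G'(x).

G(x) = 4*atan(2*x) + 1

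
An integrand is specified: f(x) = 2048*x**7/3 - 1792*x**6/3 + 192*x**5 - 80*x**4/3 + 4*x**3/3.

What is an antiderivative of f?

An antiderivative is F(x) = 256*x**8/3 - 256*x**7/3 + 32*x**6 - 16*x**5/3 + x**4/3.

The substitution u = 4*x**2 - x works: f is exactly (dF/du)*(du/dx) for that inner function.
Check: d/dx[256*x**8/3 - 256*x**7/3 + 32*x**6 - 16*x**5/3 + x**4/3] = 2048*x**7/3 - 1792*x**6/3 + 192*x**5 - 80*x**4/3 + 4*x**3/3 = f(x).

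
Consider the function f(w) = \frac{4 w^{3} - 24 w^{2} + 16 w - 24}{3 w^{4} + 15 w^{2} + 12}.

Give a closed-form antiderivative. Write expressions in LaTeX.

Whatever form F(w) takes, F'(w) = f(w) is non-negotiable.
Check: d/dw[\frac{2 \log{\left(w^{2} + 1 \right)}}{3} - 4 \operatorname{atan}{\left(\frac{w}{2} \right)}] = \frac{4 w^{3} - 24 w^{2} + 16 w - 24}{3 w^{4} + 15 w^{2} + 12} = f(w).

An antiderivative is F(w) = \frac{2 \log{\left(w^{2} + 1 \right)}}{3} - 4 \operatorname{atan}{\left(\frac{w}{2} \right)}.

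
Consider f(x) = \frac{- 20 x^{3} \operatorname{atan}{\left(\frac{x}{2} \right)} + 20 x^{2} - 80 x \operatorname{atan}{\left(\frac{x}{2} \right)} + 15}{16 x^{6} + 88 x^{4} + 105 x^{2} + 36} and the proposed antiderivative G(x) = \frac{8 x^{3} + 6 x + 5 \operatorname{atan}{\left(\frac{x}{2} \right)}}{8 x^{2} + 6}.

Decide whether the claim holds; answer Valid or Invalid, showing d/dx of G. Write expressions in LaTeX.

d/dx[G] = \frac{16 x^{6} + 88 x^{4} - 20 x^{3} \operatorname{atan}{\left(\frac{x}{2} \right)} + 125 x^{2} - 80 x \operatorname{atan}{\left(\frac{x}{2} \right)} + 51}{16 x^{6} + 88 x^{4} + 105 x^{2} + 36}
d/dx[G] - f(x) = 1 != 0.

Invalid: d/dx[G] - f = 1, which is not 0.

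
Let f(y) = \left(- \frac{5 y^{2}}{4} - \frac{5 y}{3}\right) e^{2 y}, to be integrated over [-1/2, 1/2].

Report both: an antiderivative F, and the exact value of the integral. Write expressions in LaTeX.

Antiderivative: F(y) = - \frac{5 \left(6 y^{2} + 2 y - 1\right) e^{2 y}}{48}; value = - \frac{5 e}{32} - \frac{5}{96 e}

f has the shape u'v + uv' for u = - \frac{5 y^{2}}{8} - \frac{5 y}{24} + \frac{5}{48} and v = e^{2 y} — it is the derivative of the product u*v.
F(y) = - \frac{5 \left(6 y^{2} + 2 y - 1\right) e^{2 y}}{48} is an antiderivative of f.
Check: d/dy[- \frac{5 \left(6 y^{2} + 2 y - 1\right) e^{2 y}}{48}] = - \frac{5 y^{2} e^{2 y}}{4} - \frac{5 y e^{2 y}}{3}, which equals f(y).
F(1/2) = - \frac{5 e}{32}; F(-1/2) = \frac{5}{96 e}.
Integral = F(1/2) - F(-1/2) = - \frac{5 e}{32} - \frac{5}{96 e}.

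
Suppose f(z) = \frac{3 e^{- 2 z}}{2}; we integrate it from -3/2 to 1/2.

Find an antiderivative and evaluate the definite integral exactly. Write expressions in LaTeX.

Antiderivative: F(z) = - \frac{3 e^{- 2 z}}{4}; value = - \frac{3}{4 e} + \frac{3 e^{3}}{4}

Recover f(z) by differentiating a candidate F(z); any mismatch rules it out.
F(z) = - \frac{3 e^{- 2 z}}{4} is an antiderivative of f.
Check: d/dz[- \frac{3 e^{- 2 z}}{4}] = \frac{3 e^{- 2 z}}{2} = f(z).
F(1/2) = - \frac{3}{4 e}; F(-3/2) = - \frac{3 e^{3}}{4}.
Integral = F(1/2) - F(-3/2) = - \frac{3}{4 e} + \frac{3 e^{3}}{4}.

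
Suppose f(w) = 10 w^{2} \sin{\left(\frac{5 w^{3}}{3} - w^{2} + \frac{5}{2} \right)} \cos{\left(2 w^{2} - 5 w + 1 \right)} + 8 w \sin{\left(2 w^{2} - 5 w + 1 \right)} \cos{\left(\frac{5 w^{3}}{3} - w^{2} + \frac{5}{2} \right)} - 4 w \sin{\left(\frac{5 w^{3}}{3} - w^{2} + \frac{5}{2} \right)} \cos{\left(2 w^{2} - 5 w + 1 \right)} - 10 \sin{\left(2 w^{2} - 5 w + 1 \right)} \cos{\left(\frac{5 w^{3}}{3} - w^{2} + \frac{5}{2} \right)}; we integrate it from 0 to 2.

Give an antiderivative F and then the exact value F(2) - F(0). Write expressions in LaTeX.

Antiderivative: F(w) = - 2 \cos{\left(2 w^{2} - 5 w + 1 \right)} \cos{\left(\frac{5 w^{3}}{3} - w^{2} + \frac{5}{2} \right)}; value = 2 \cos{\left(1 \right)} \cos{\left(\frac{5}{2} \right)} - 2 \cos{\left(1 \right)} \cos{\left(\frac{71}{6} \right)}

Recognize the product-rule pattern: f = u'v + uv' with u = - 2 \cos{\left(2 w^{2} - 5 w + 1 \right)}, v = \cos{\left(\frac{5 w^{3}}{3} - w^{2} + \frac{5}{2} \right)}, so integration by parts undoes it.
F(w) = - 2 \cos{\left(2 w^{2} - 5 w + 1 \right)} \cos{\left(\frac{5 w^{3}}{3} - w^{2} + \frac{5}{2} \right)} is an antiderivative of f.
Check: d/dw[- 2 \cos{\left(2 w^{2} - 5 w + 1 \right)} \cos{\left(\frac{5 w^{3}}{3} - w^{2} + \frac{5}{2} \right)}] = 10 w^{2} \sin{\left(\frac{5 w^{3}}{3} - w^{2} + \frac{5}{2} \right)} \cos{\left(2 w^{2} - 5 w + 1 \right)} + 8 w \sin{\left(2 w^{2} - 5 w + 1 \right)} \cos{\left(\frac{5 w^{3}}{3} - w^{2} + \frac{5}{2} \right)} - 4 w \sin{\left(\frac{5 w^{3}}{3} - w^{2} + \frac{5}{2} \right)} \cos{\left(2 w^{2} - 5 w + 1 \right)} - 10 \sin{\left(2 w^{2} - 5 w + 1 \right)} \cos{\left(\frac{5 w^{3}}{3} - w^{2} + \frac{5}{2} \right)} = f(w).
F(2) = - 2 \cos{\left(1 \right)} \cos{\left(\frac{71}{6} \right)}; F(0) = - 2 \cos{\left(1 \right)} \cos{\left(\frac{5}{2} \right)}.
Integral = F(2) - F(0) = 2 \cos{\left(1 \right)} \cos{\left(\frac{5}{2} \right)} - 2 \cos{\left(1 \right)} \cos{\left(\frac{71}{6} \right)}.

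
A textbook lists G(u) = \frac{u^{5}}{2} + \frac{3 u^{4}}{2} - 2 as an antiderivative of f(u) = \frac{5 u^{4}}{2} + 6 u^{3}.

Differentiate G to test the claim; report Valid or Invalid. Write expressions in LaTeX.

d/du[G] = \frac{5 u^{4}}{2} + 6 u^{3}
This equals f(u) exactly, so the claim holds.

Valid. The derivative of G reproduces f.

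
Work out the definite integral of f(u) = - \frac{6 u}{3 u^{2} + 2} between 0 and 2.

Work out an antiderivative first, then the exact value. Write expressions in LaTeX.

f matches the chain-rule pattern g'(h)*h' with inner function h(u) = 3 u^{2} + 2; substituting w = h(u) collapses the integral.
F(u) = - \log{\left(3 u^{2} + 2 \right)} is an antiderivative of f.
Check: d/du[- \log{\left(3 u^{2} + 2 \right)}] = - \frac{6 u}{3 u^{2} + 2} = f(u).
F(2) = - \log{\left(14 \right)}; F(0) = - \log{\left(2 \right)}.
Integral = F(2) - F(0) = - \log{\left(14 \right)} + \log{\left(2 \right)}.

Antiderivative: F(u) = - \log{\left(3 u^{2} + 2 \right)}; value = - \log{\left(14 \right)} + \log{\left(2 \right)}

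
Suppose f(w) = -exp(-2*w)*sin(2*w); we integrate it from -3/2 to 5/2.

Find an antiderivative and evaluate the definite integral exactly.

Antiderivative: F(w) = exp(-2*w)*sin(2*w)/4 + exp(-2*w)*cos(2*w)/4; value = exp(-5)*sin(5)/4 + exp(-5)*cos(5)/4 + exp(3)*sin(3)/4 - exp(3)*cos(3)/4

Check any antiderivative F(w) by computing F'(w) and comparing it with f(w).
F(w) = exp(-2*w)*sin(2*w)/4 + exp(-2*w)*cos(2*w)/4 is an antiderivative of f.
Check: d/dw[exp(-2*w)*sin(2*w)/4 + exp(-2*w)*cos(2*w)/4] = -exp(-2*w)*sin(2*w) = f(w).
F(5/2) = exp(-5)*sin(5)/4 + exp(-5)*cos(5)/4; F(-3/2) = exp(3)*cos(3)/4 - exp(3)*sin(3)/4.
Integral = F(5/2) - F(-3/2) = exp(-5)*sin(5)/4 + exp(-5)*cos(5)/4 + exp(3)*sin(3)/4 - exp(3)*cos(3)/4.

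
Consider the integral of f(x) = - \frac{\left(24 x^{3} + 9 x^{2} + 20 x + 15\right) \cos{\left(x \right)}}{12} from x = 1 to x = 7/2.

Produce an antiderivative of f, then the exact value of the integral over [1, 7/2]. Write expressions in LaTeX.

A first test for any F(x): its x-derivative must equal f(x) identically.
F(x) = - 2 x^{3} \sin{\left(x \right)} - \frac{3 x^{2} \sin{\left(x \right)}}{4} - 6 x^{2} \cos{\left(x \right)} + \frac{31 x \sin{\left(x \right)}}{3} - \frac{3 x \cos{\left(x \right)}}{2} + \frac{\sin{\left(x \right)}}{4} + \frac{31 \cos{\left(x \right)}}{3} is an antiderivative of f.
Check: d/dx[- 2 x^{3} \sin{\left(x \right)} - \frac{3 x^{2} \sin{\left(x \right)}}{4} - 6 x^{2} \cos{\left(x \right)} + \frac{31 x \sin{\left(x \right)}}{3} - \frac{3 x \cos{\left(x \right)}}{2} + \frac{\sin{\left(x \right)}}{4} + \frac{31 \cos{\left(x \right)}}{3}] = - 2 x^{3} \cos{\left(x \right)} - \frac{3 x^{2} \cos{\left(x \right)}}{4} - \frac{5 x \cos{\left(x \right)}}{3} - \frac{5 \cos{\left(x \right)}}{4}, which equals f(x).
F(7/2) = - \frac{2809 \sin{\left(\frac{7}{2} \right)}}{48} - \frac{821 \cos{\left(\frac{7}{2} \right)}}{12}; F(1) = \frac{17 \cos{\left(1 \right)}}{6} + \frac{47 \sin{\left(1 \right)}}{6}.
Integral = F(7/2) - F(1) = - \frac{47 \sin{\left(1 \right)}}{6} - \frac{17 \cos{\left(1 \right)}}{6} - \frac{2809 \sin{\left(\frac{7}{2} \right)}}{48} - \frac{821 \cos{\left(\frac{7}{2} \right)}}{12}.

Antiderivative: F(x) = - 2 x^{3} \sin{\left(x \right)} - \frac{3 x^{2} \sin{\left(x \right)}}{4} - 6 x^{2} \cos{\left(x \right)} + \frac{31 x \sin{\left(x \right)}}{3} - \frac{3 x \cos{\left(x \right)}}{2} + \frac{\sin{\left(x \right)}}{4} + \frac{31 \cos{\left(x \right)}}{3}; value = - \frac{47 \sin{\left(1 \right)}}{6} - \frac{17 \cos{\left(1 \right)}}{6} - \frac{2809 \sin{\left(\frac{7}{2} \right)}}{48} - \frac{821 \cos{\left(\frac{7}{2} \right)}}{12}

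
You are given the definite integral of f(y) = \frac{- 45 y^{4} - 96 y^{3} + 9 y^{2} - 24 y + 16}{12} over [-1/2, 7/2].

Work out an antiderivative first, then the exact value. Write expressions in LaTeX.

Antiderivative: F(y) = - \frac{3 y^{5}}{4} - 2 y^{4} + \frac{y^{3}}{4} - y^{2} + \frac{4 y}{3}; value = - \frac{33113}{48}

Differentiate the proposed F(y) back; it has to land on f(y) exactly.
F(y) = - \frac{3 y^{5}}{4} - 2 y^{4} + \frac{y^{3}}{4} - y^{2} + \frac{4 y}{3} is an antiderivative of f.
Check: d/dy[- \frac{3 y^{5}}{4} - 2 y^{4} + \frac{y^{3}}{4} - y^{2} + \frac{4 y}{3}] = - \frac{15 y^{4}}{4} - 8 y^{3} + \frac{3 y^{2}}{4} - 2 y + \frac{4}{3}, which equals f(y).
F(7/2) = - \frac{265307}{384}; F(-1/2) = - \frac{403}{384}.
Integral = F(7/2) - F(-1/2) = - \frac{33113}{48}.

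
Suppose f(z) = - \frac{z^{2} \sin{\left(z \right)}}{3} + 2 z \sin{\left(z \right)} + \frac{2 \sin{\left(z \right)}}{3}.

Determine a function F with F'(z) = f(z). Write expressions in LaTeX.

An antiderivative is F(z) = \frac{z^{2} \cos{\left(z \right)}}{3} - \frac{2 z \sin{\left(z \right)}}{3} - 2 z \cos{\left(z \right)} + 2 \sin{\left(z \right)} - \frac{4 \cos{\left(z \right)}}{3}.

Integrate term by term and add the pieces.
Check: d/dz[\frac{z^{2} \cos{\left(z \right)}}{3} - \frac{2 z \sin{\left(z \right)}}{3} - 2 z \cos{\left(z \right)} + 2 \sin{\left(z \right)} - \frac{4 \cos{\left(z \right)}}{3}] = - \frac{z^{2} \sin{\left(z \right)}}{3} + 2 z \sin{\left(z \right)} + \frac{2 \sin{\left(z \right)}}{3} = f(z).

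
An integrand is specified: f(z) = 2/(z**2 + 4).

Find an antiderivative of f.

Recover f(z) by differentiating a candidate F(z); any mismatch rules it out.
Check: d/dz[atan(z/2)] = 2/(z**2 + 4) = f(z).

An antiderivative is F(z) = atan(z/2).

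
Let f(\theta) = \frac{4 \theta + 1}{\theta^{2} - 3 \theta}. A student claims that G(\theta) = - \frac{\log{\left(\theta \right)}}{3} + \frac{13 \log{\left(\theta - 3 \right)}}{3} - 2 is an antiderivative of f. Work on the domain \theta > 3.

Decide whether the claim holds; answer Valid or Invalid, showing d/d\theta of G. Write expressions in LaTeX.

d/d\theta[G] = \frac{4 \theta + 1}{\theta^{2} - 3 \theta}
This equals f(\theta) exactly, so the claim holds.

Valid - differentiating G returns exactly f.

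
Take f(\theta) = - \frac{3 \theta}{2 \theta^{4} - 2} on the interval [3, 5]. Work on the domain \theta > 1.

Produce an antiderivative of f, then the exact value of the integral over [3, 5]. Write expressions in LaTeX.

Factor the denominator (2 \left(\theta - 1\right) \left(\theta + 1\right) \left(\theta^{2} + 1\right)) and decompose: f = \frac{3 \theta}{4 \left(\theta^{2} + 1\right)} - \frac{3}{8 \left(\theta + 1\right)} - \frac{3}{8 \left(\theta - 1\right)}; each piece integrates to a log, atan, or power term.
F(\theta) = - \frac{3 \log{\left(\theta^{2} - 1 \right)}}{8} + \frac{3 \log{\left(\theta^{2} + 1 \right)}}{8} is an antiderivative of f.
Check: d/d\theta[- \frac{3 \log{\left(\theta^{2} - 1 \right)}}{8} + \frac{3 \log{\left(\theta^{2} + 1 \right)}}{8}] = - \frac{3 \theta}{2 \theta^{4} - 2} = f(\theta).
F(5) = - \frac{3 \log{\left(24 \right)}}{8} + \frac{3 \log{\left(26 \right)}}{8}; F(3) = - \frac{3 \log{\left(8 \right)}}{8} + \frac{3 \log{\left(10 \right)}}{8}.
Integral = F(5) - F(3) = - \frac{3 \log{\left(24 \right)}}{8} - \frac{3 \log{\left(10 \right)}}{8} + \frac{3 \log{\left(8 \right)}}{8} + \frac{3 \log{\left(26 \right)}}{8}.

Antiderivative: F(\theta) = - \frac{3 \log{\left(\theta^{2} - 1 \right)}}{8} + \frac{3 \log{\left(\theta^{2} + 1 \right)}}{8}; value = - \frac{3 \log{\left(24 \right)}}{8} - \frac{3 \log{\left(10 \right)}}{8} + \frac{3 \log{\left(8 \right)}}{8} + \frac{3 \log{\left(26 \right)}}{8}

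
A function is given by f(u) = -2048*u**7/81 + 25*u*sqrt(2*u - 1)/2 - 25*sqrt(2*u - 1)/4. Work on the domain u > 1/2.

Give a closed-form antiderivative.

An antiderivative is F(u) = -256*u**8/81 + 5*u**2*sqrt(2*u - 1) - 5*u*sqrt(2*u - 1) + 5*sqrt(2*u - 1)/4.

Integrate term by term and add the pieces.
Check: d/du[-256*u**8/81 + 5*u**2*sqrt(2*u - 1) - 5*u*sqrt(2*u - 1) + 5*sqrt(2*u - 1)/4] = (-8192*u**7*sqrt(2*u - 1) + 8100*u**2 - 8100*u + 2025)/(324*sqrt(2*u - 1)), which equals f(u).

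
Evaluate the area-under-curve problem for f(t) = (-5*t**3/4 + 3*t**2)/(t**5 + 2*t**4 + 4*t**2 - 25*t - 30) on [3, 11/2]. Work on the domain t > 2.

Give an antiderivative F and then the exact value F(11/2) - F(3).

Antiderivative: F(t) = 2*log(t - 2)/135 - 17*log(t + 1)/144 + 243*log(t + 3)/560 - 125*log(t**2 + 5)/756 - 29*sqrt(5)*atan(sqrt(5)*t/5)/1512; value = -243*log(6)/560 - 125*log(141/4)/756 - 17*log(13/2)/144 - 29*sqrt(5)*atan(11*sqrt(5)/10)/1512 + 2*log(7/2)/135 + 29*sqrt(5)*atan(3*sqrt(5)/5)/1512 + 17*log(4)/144 + 125*log(14)/756 + 243*log(17/2)/560

The denominator factors as 4*(t - 2)*(t + 1)*(t + 3)*(t**2 + 5); partial fractions split f into directly integrable pieces: -5*(100*t + 29)/(1512*(t**2 + 5)) + 243/(560*(t + 3)) - 17/(144*(t + 1)) + 2/(135*(t - 2)).
F(t) = 2*log(t - 2)/135 - 17*log(t + 1)/144 + 243*log(t + 3)/560 - 125*log(t**2 + 5)/756 - 29*sqrt(5)*atan(sqrt(5)*t/5)/1512 is an antiderivative of f.
Check: d/dt[2*log(t - 2)/135 - 17*log(t + 1)/144 + 243*log(t + 3)/560 - 125*log(t**2 + 5)/756 - 29*sqrt(5)*atan(sqrt(5)*t/5)/1512] = (-5*t**3 + 12*t**2)/(4*t**5 + 8*t**4 + 16*t**2 - 100*t - 120), which equals f(t).
F(11/2) = -125*log(141/4)/756 - 17*log(13/2)/144 - 29*sqrt(5)*atan(11*sqrt(5)/10)/1512 + 2*log(7/2)/135 + 243*log(17/2)/560; F(3) = -125*log(14)/756 - 17*log(4)/144 - 29*sqrt(5)*atan(3*sqrt(5)/5)/1512 + 243*log(6)/560.
Integral = F(11/2) - F(3) = -243*log(6)/560 - 125*log(141/4)/756 - 17*log(13/2)/144 - 29*sqrt(5)*atan(11*sqrt(5)/10)/1512 + 2*log(7/2)/135 + 29*sqrt(5)*atan(3*sqrt(5)/5)/1512 + 17*log(4)/144 + 125*log(14)/756 + 243*log(17/2)/560.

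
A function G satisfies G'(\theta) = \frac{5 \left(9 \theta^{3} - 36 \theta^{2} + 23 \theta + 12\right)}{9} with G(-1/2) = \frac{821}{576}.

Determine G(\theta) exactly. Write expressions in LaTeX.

G(\theta) = \frac{45 \theta^{4} - 240 \theta^{3} + 230 \theta^{2} + 240 \theta + 81}{36}

G'(\theta) matches the chain-rule pattern g'(h)*h' with inner function h(\theta) = - \frac{\theta^{2}}{2} + \frac{4 \theta}{3} + \frac{1}{2}; substituting u = h(\theta) collapses the integral.
A general antiderivative is 5 \left(- \frac{\theta^{2}}{2} + \frac{4 \theta}{3} + \frac{1}{2}\right)^{2} + C.
The condition gives C = \frac{821}{576} - (\frac{245}{576}) = 1.
So G(\theta) = \frac{45 \theta^{4} - 240 \theta^{3} + 230 \theta^{2} + 240 \theta + 81}{36}.
Check: d/d\theta[\frac{45 \theta^{4} - 240 \theta^{3} + 230 \theta^{2} + 240 \theta + 81}{36}] = 5 \theta^{3} - 20 \theta^{2} + \frac{115 \theta}{9} + \frac{20}{3}, which equals G'(\theta).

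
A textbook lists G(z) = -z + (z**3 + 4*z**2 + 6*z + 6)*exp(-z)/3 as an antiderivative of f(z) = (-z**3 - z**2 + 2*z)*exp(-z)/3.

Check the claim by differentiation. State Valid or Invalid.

d/dz[G] = (-z**3 - z**2 + 2*z - 3*exp(z))*exp(-z)/3
d/dz[G] - f(z) = -1 != 0.

Invalid: d/dz[G] - f = -1, which is not 0.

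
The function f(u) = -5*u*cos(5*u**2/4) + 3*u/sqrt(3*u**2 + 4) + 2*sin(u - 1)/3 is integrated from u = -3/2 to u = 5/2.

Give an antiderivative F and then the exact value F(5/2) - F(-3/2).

Antiderivative: F(u) = sqrt(3*u**2 + 4) - 2*sin(5*u**2/4) - 2*cos(u - 1)/3; value = -sqrt(43)/2 - 2*sin(125/16) + 2*cos(5/2)/3 - 2*cos(3/2)/3 + 2*sin(45/16) + sqrt(91)/2

The integrand splits into summands that can be handled one at a time.
F(u) = sqrt(3*u**2 + 4) - 2*sin(5*u**2/4) - 2*cos(u - 1)/3 is an antiderivative of f.
Check: d/du[sqrt(3*u**2 + 4) - 2*sin(5*u**2/4) - 2*cos(u - 1)/3] = (-15*u*sqrt(3*u**2 + 4)*cos(5*u**2/4) + 9*u + 2*sqrt(3*u**2 + 4)*sin(u - 1))/(3*sqrt(3*u**2 + 4)), which equals f(u).
F(5/2) = -2*sin(125/16) - 2*cos(3/2)/3 + sqrt(91)/2; F(-3/2) = -2*sin(45/16) - 2*cos(5/2)/3 + sqrt(43)/2.
Integral = F(5/2) - F(-3/2) = -sqrt(43)/2 - 2*sin(125/16) + 2*cos(5/2)/3 - 2*cos(3/2)/3 + 2*sin(45/16) + sqrt(91)/2.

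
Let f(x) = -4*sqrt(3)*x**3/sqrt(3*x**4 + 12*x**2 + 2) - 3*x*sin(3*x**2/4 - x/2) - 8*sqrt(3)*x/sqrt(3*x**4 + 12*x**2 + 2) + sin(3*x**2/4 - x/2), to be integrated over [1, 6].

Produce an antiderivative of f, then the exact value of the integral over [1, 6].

Antiderivative: F(x) = 2*(-sqrt(3)*sqrt(3*x**4 + 12*x**2 + 2) + 3*cos(3*x**2/4 - x/2))/3; value = -2*sqrt(12966)/3 - 2*cos(1/4) + 2*cos(24) + 2*sqrt(51)/3

Integrate term by term and add the pieces.
F(x) = 2*(-sqrt(3)*sqrt(3*x**4 + 12*x**2 + 2) + 3*cos(3*x**2/4 - x/2))/3 is an antiderivative of f.
Check: d/dx[2*(-sqrt(3)*sqrt(3*x**4 + 12*x**2 + 2) + 3*cos(3*x**2/4 - x/2))/3] = (-4*sqrt(3)*x**3 - 3*x*sqrt(3*x**4 + 12*x**2 + 2)*sin(3*x**2/4 - x/2) - 8*sqrt(3)*x + sqrt(3*x**4 + 12*x**2 + 2)*sin(3*x**2/4 - x/2))/sqrt(3*x**4 + 12*x**2 + 2), which equals f(x).
F(6) = -2*sqrt(12966)/3 + 2*cos(24); F(1) = -2*sqrt(51)/3 + 2*cos(1/4).
Integral = F(6) - F(1) = -2*sqrt(12966)/3 - 2*cos(1/4) + 2*cos(24) + 2*sqrt(51)/3.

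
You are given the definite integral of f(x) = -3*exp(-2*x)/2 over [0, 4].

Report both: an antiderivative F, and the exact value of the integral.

Antiderivative: F(x) = 3*exp(-2*x)/4; value = -3/4 + 3*exp(-8)/4

Differentiate the proposed F(x) back; it has to land on f(x) exactly.
F(x) = 3*exp(-2*x)/4 is an antiderivative of f.
Check: d/dx[3*exp(-2*x)/4] = -3*exp(-2*x)/2 = f(x).
F(4) = 3*exp(-8)/4; F(0) = 3/4.
Integral = F(4) - F(0) = -3/4 + 3*exp(-8)/4.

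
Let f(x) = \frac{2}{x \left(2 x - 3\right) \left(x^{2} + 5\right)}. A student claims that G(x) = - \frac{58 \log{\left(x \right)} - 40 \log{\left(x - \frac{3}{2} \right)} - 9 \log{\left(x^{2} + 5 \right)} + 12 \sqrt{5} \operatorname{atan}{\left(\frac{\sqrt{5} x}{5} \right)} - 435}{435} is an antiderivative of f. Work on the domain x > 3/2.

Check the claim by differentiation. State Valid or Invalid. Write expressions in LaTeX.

d/dx[G] = \frac{2}{2 x^{4} - 3 x^{3} + 10 x^{2} - 15 x}
This equals f(x) exactly, so the claim holds.

Valid. The derivative of G reproduces f.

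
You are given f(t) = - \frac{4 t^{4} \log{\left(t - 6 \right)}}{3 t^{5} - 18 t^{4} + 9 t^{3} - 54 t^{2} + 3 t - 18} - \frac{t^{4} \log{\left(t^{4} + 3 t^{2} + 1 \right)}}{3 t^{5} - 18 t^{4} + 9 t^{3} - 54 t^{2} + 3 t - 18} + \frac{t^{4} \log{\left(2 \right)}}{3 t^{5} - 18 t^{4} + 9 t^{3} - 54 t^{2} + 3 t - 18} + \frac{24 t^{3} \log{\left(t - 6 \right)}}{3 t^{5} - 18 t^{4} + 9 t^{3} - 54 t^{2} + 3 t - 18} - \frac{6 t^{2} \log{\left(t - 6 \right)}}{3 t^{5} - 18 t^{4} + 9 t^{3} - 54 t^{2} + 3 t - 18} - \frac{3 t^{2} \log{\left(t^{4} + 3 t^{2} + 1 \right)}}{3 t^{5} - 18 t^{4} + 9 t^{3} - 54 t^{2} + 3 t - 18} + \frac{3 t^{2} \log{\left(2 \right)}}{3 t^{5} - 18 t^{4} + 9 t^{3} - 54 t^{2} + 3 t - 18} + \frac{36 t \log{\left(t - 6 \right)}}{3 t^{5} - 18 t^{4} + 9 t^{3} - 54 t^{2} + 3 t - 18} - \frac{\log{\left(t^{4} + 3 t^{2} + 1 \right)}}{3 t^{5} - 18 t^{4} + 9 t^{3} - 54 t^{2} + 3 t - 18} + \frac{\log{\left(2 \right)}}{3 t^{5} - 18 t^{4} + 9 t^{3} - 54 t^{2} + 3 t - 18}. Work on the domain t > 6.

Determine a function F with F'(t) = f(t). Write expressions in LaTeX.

An antiderivative is F(t) = - \frac{\log{\left(t - 6 \right)} \log{\left(\frac{t^{4}}{2} + \frac{3 t^{2}}{2} + \frac{1}{2} \right)}}{3}.

f has the shape u'v + uv' for u = - \frac{\log{\left(t - 6 \right)}}{3} and v = \log{\left(\frac{t^{4}}{2} + \frac{3 t^{2}}{2} + \frac{1}{2} \right)} — it is the derivative of the product u*v.
Check: d/dt[- \frac{\log{\left(t - 6 \right)} \log{\left(\frac{t^{4}}{2} + \frac{3 t^{2}}{2} + \frac{1}{2} \right)}}{3}] = \frac{- 4 t^{4} \log{\left(t - 6 \right)} - t^{4} \log{\left(t^{4} + 3 t^{2} + 1 \right)} + t^{4} \log{\left(2 \right)} + 24 t^{3} \log{\left(t - 6 \right)} - 6 t^{2} \log{\left(t - 6 \right)} - 3 t^{2} \log{\left(t^{4} + 3 t^{2} + 1 \right)} + 3 t^{2} \log{\left(2 \right)} + 36 t \log{\left(t - 6 \right)} - \log{\left(t^{4} + 3 t^{2} + 1 \right)} + \log{\left(2 \right)}}{3 t^{5} - 18 t^{4} + 9 t^{3} - 54 t^{2} + 3 t - 18}, which equals f(t).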